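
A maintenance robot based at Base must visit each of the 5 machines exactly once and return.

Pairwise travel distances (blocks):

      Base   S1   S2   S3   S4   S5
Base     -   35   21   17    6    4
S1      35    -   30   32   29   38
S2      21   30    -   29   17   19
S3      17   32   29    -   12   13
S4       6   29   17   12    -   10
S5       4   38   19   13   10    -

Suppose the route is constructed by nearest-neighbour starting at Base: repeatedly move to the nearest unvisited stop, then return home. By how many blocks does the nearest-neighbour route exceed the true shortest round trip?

Excess over optimum: 18 blocks.

Base: S5=4, S4=6, S3=17, S2=21, S1=35 ⇒ S5
S5: S4=10, S3=13, S2=19, S1=38 ⇒ S4
S4: S3=12, S2=17, S1=29 ⇒ S3
S3: S2=29, S1=32 ⇒ S2
S2: S1=30 ⇒ S1
NN route Base → S5 → S4 → S3 → S2 → S1 → Base costs 120.
Optimal: Base → S4 → S2 → S1 → S3 → S5 → Base costs 102 (by enumerating all 60 distinct tours).
Excess = 120 − 102 = 18.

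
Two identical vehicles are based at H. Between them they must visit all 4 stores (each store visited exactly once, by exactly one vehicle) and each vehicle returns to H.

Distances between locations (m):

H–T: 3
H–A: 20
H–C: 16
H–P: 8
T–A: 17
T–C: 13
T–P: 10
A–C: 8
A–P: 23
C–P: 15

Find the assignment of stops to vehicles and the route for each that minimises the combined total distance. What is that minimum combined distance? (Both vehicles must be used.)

57 m — the smallest possible combined total.

There are 2^3 − 1 = 7 ways to divide the 4 stops into two non-empty groups. For each, the best each vehicle can do is its own shortest tour through its group:
  {T} + {A, C, P}: 6 + 51 = 57
  {A} + {T, C, P}: 40 + 39 = 79
  {T, A} + {C, P}: 40 + 39 = 79
  {C} + {T, A, P}: 32 + 51 = 83
  {T, C} + {A, P}: 32 + 51 = 83
  {A, C} + {T, P}: 44 + 21 = 65
  … (7 splits in total)
Best: vehicle 1 H → T → H = 6; vehicle 2 H → A → C → P → H = 51; combined 57.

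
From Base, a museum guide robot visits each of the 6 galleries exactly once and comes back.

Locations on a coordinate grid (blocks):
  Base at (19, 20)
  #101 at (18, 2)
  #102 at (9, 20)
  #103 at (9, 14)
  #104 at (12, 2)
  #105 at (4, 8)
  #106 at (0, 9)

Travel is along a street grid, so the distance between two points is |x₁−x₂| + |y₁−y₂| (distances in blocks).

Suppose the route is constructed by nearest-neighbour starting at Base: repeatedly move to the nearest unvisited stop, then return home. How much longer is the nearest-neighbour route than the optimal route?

From Base: #102=10, #103=16, #101=19, #104=25, #105=27, #106=30 → choose #102 (10).
From #102: #103=6, #105=17, #106=20, #104=21, #101=27 → choose #103 (6).
From #103: #105=11, #106=14, #104=15, #101=21 → choose #105 (11).
From #105: #106=5, #104=14, #101=20 → choose #106 (5).
From #106: #104=19, #101=25 → choose #104 (19).
From #104: #101=6 → choose #101 (6).
NN route Base → #102 → #103 → #105 → #106 → #104 → #101 → Base costs 76.
Optimal: Base → #101 → #104 → #105 → #106 → #103 → #102 → Base costs 74 (by enumerating all 360 distinct tours).
Excess = 76 − 74 = 2.

2 blocks longer than the optimal tour.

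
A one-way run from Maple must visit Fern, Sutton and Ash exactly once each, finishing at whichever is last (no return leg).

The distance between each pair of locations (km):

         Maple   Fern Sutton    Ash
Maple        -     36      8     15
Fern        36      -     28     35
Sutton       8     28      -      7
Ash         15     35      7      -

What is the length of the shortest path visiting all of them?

Shortest open route: 50 km.

There are 3! = 6 possible orderings.
Maple→Fern→Sutton→Ash: 36+28+7 = 71
Maple→Fern→Ash→Sutton: 36+35+7 = 78
Maple→Sutton→Fern→Ash: 8+28+35 = 71
Maple→Sutton→Ash→Fern: 8+7+35 = 50
Maple→Ash→Fern→Sutton: 15+35+28 = 78
Maple→Ash→Sutton→Fern: 15+7+28 = 50
The minimum is 50.
One shortest path: Maple → Sutton → Ash → Fern.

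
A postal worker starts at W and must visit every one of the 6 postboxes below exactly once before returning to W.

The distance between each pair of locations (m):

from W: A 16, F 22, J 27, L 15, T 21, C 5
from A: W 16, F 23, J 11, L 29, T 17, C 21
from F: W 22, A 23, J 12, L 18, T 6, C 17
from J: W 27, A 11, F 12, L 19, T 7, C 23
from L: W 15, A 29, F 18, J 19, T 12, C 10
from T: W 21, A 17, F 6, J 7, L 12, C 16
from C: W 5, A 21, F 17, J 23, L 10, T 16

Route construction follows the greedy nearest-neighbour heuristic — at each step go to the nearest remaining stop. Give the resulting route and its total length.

At W the remaining stops are C 5, L 15, A 16, T 21, F 22, J 27; go to C.
At C the remaining stops are L 10, T 16, F 17, A 21, J 23; go to L.
At L the remaining stops are T 12, F 18, J 19, A 29; go to T.
At T the remaining stops are F 6, J 7, A 17; go to F.
At F the remaining stops are J 12, A 23; go to J.
At J the remaining stops are A 11; go to A.
Return A→W: 16.
Total = 5 + 10 + 12 + 6 + 12 + 11 + 16 = 72.

Total distance 72 m via the nearest-neighbour route W → C → L → T → F → J → A → W.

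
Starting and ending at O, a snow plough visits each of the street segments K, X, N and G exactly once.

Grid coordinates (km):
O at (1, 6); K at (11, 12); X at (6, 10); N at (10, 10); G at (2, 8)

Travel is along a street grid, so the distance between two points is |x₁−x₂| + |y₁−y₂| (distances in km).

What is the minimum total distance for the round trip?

O - K - X - N - G - O: 16+7+4+10+3 = 40
O - K - X - G - N - O: 16+7+6+10+13 = 52
O - K - N - X - G - O: 16+3+4+6+3 = 32
O - K - N - G - X - O: 16+3+10+6+9 = 44
O - K - G - X - N - O: 16+13+6+4+13 = 52
O - K - G - N - X - O: 16+13+10+4+9 = 52
O - X - K - N - G - O: 9+7+3+10+3 = 32
O - X - K - G - N - O: 9+7+13+10+13 = 52
O - X - N - K - G - O: 9+4+3+13+3 = 32
O - X - G - K - N - O: 9+6+13+3+13 = 44
O - N - K - X - G - O: 13+3+7+6+3 = 32
O - N - X - K - G - O: 13+4+7+13+3 = 40
The minimum is 32.
One optimal route: O → K → N → X → G → O (or its reverse).

32 km — the shortest possible round trip.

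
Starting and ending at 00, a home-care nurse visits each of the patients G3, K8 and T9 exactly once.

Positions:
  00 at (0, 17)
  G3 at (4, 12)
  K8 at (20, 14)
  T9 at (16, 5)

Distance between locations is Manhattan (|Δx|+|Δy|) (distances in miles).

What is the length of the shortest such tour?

Shortest round trip = 64 miles.

There are 3 distinct closed tours to check (reversals are equivalent).
00 - G3 - K8 - T9 - 00: 9+18+13+28 = 68
00 - G3 - T9 - K8 - 00: 9+19+13+23 = 64
00 - K8 - G3 - T9 - 00: 23+18+19+28 = 88
The minimum is 64.
One optimal route: 00 → G3 → T9 → K8 → 00 (or its reverse).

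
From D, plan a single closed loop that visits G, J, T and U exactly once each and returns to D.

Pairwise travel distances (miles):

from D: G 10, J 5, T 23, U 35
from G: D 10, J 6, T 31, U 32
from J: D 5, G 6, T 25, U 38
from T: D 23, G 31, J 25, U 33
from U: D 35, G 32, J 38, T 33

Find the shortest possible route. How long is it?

With 4 stops there are 4!/2 = 12 distinct round trips (a route and its reverse cost the same).
D→G→J→T→U→D: 10+6+25+33+35 = 109
D→G→J→U→T→D: 10+6+38+33+23 = 110
D→G→T→J→U→D: 10+31+25+38+35 = 139
D→G→T→U→J→D: 10+31+33+38+5 = 117
D→G→U→J→T→D: 10+32+38+25+23 = 128
D→G→U→T→J→D: 10+32+33+25+5 = 105
D→J→G→T→U→D: 5+6+31+33+35 = 110
D→J→G→U→T→D: 5+6+32+33+23 = 99
D→J→T→G→U→D: 5+25+31+32+35 = 128
D→J→U→G→T→D: 5+38+32+31+23 = 129
D→T→G→J→U→D: 23+31+6+38+35 = 133
D→T→J→G→U→D: 23+25+6+32+35 = 121
The minimum is 99.
One optimal route: D → J → G → U → T → D (or its reverse).

99 miles — the shortest possible round trip.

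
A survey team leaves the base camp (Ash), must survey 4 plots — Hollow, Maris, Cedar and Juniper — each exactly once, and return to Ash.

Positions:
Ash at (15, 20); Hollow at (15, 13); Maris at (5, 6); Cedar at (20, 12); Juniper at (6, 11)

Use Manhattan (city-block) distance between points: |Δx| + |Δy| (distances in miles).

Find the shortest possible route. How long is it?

There are 12 distinct closed tours to check (reversals are equivalent).
Ash→Hollow→Maris→Cedar→Juniper→Ash: 7+17+21+15+18 = 78
Ash→Hollow→Maris→Juniper→Cedar→Ash: 7+17+6+15+13 = 58
Ash→Hollow→Cedar→Maris→Juniper→Ash: 7+6+21+6+18 = 58
Ash→Hollow→Cedar→Juniper→Maris→Ash: 7+6+15+6+24 = 58
Ash→Hollow→Juniper→Maris→Cedar→Ash: 7+11+6+21+13 = 58
Ash→Hollow→Juniper→Cedar→Maris→Ash: 7+11+15+21+24 = 78
Ash→Maris→Hollow→Cedar→Juniper→Ash: 24+17+6+15+18 = 80
Ash→Maris→Hollow→Juniper→Cedar→Ash: 24+17+11+15+13 = 80
Ash→Maris→Cedar→Hollow→Juniper→Ash: 24+21+6+11+18 = 80
Ash→Maris→Juniper→Hollow→Cedar→Ash: 24+6+11+6+13 = 60
Ash→Cedar→Hollow→Maris→Juniper→Ash: 13+6+17+6+18 = 60
Ash→Cedar→Maris→Hollow→Juniper→Ash: 13+21+17+11+18 = 80
The minimum is 58.
One optimal route: Ash → Hollow → Maris → Juniper → Cedar → Ash (or its reverse).

Shortest round trip = 58 miles.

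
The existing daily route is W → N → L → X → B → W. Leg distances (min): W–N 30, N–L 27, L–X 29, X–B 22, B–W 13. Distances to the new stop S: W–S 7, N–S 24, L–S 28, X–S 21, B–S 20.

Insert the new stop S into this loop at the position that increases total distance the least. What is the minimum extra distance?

Adding 1 min by placing S on the W–N leg.

Insertion cost between consecutive stops i–j is d(i,S) + d(S,j) − d(i,j):
  between W and N: 7 + 24 − 30 = 1
  between N and L: 24 + 28 − 27 = 25
  between L and X: 28 + 21 − 29 = 20
  between X and B: 21 + 20 − 22 = 19
  between B and W: 20 + 7 − 13 = 14
Cheapest insertion is between W and N, adding 1.
New total = 121 + 1 = 122.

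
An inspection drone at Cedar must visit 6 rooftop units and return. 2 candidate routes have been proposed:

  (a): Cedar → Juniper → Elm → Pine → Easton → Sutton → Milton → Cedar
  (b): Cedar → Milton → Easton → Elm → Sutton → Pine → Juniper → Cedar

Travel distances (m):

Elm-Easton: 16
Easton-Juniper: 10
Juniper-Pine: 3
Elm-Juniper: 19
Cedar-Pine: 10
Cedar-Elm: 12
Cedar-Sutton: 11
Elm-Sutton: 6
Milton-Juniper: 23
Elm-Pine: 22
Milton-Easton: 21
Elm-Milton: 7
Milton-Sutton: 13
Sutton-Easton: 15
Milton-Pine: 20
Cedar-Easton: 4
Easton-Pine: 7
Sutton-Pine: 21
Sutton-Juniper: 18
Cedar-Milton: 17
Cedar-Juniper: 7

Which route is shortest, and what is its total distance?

Shortest is (b), total 91 m.

(a): 7 + 19 + 22 + 7 + 15 + 13 + 17 = 100
(b): 17 + 21 + 16 + 6 + 21 + 3 + 7 = 91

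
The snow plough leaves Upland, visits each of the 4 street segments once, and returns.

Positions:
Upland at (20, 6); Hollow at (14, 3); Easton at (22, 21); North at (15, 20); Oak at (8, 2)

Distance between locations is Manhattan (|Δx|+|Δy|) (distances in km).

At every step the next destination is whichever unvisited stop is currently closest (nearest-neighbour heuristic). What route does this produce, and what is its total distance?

Upland → [Hollow:9 / Oak:16 / Easton:17 / North:19] → Hollow (9)
Hollow → [Oak:7 / North:18 / Easton:26] → Oak (7)
Oak → [North:25 / Easton:33] → North (25)
North → [Easton:8] → Easton (8)
Return Easton→Upland: 17.
Total = 9 + 7 + 25 + 8 + 17 = 66.

Nearest-neighbour total = 66 km; route Upland → Hollow → Oak → North → Easton → Upland.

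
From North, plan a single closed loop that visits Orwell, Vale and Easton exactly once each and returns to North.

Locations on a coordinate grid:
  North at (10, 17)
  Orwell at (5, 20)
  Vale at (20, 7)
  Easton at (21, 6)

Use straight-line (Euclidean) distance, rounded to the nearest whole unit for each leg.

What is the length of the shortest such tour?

With 3 stops there are 3!/2 = 3 distinct round trips (a route and its reverse cost the same).
North → Orwell → Vale → Easton → North: 6+20+1+16 = 43
North → Orwell → Easton → Vale → North: 6+21+1+14 = 42
North → Vale → Orwell → Easton → North: 14+20+21+16 = 71
The minimum is 42.
One optimal route: North → Orwell → Easton → Vale → North (or its reverse).

Shortest round trip = 42.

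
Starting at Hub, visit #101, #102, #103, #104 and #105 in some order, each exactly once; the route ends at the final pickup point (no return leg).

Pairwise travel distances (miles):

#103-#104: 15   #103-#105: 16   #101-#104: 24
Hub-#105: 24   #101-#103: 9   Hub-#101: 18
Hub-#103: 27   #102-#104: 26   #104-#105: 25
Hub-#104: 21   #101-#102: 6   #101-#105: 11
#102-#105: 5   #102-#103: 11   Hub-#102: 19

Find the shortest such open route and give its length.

There are 5! = 120 possible orderings.
Hub → #101 → #102 → #103 → #104 → #105: 18+6+11+15+25 = 75
Hub → #101 → #102 → #103 → #105 → #104: 18+6+11+16+25 = 76
Hub → #101 → #102 → #104 → #103 → #105: 18+6+26+15+16 = 81
Hub → #101 → #102 → #104 → #105 → #103: 18+6+26+25+16 = 91
Hub → #101 → #102 → #105 → #103 → #104: 18+6+5+16+15 = 60
Hub → #101 → #102 → #105 → #104 → #103: 18+6+5+25+15 = 69
Hub → #101 → #103 → #102 → #104 → #105: 18+9+11+26+25 = 89
Hub → #101 → #103 → #102 → #105 → #104: 18+9+11+5+25 = 68
Hub → #101 → #103 → #104 → #102 → #105: 18+9+15+26+5 = 73
Hub → #101 → #103 → #104 → #105 → #102: 18+9+15+25+5 = 72
Hub → #101 → #103 → #105 → #102 → #104: 18+9+16+5+26 = 74
Hub → #101 → #103 → #105 → #104 → #102: 18+9+16+25+26 = 94
Hub → #101 → #104 → #102 → #103 → #105: 18+24+26+11+16 = 95
Hub → #101 → #104 → #102 → #105 → #103: 18+24+26+5+16 = 89
… (106 more)
Hub → #104 → #103 → #101 → #102 → #105: 21+15+9+6+5 = 56  ← best
The minimum is 56.
One shortest path: Hub → #104 → #103 → #101 → #102 → #105.

Shortest open route: 56 miles.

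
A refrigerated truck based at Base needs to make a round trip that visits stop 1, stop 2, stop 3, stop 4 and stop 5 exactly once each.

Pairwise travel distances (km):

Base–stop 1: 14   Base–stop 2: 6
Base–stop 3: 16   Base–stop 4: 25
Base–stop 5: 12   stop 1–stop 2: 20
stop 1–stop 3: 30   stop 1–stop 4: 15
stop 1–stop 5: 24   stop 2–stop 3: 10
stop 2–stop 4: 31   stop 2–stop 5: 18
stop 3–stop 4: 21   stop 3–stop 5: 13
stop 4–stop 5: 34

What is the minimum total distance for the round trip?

87 km — the shortest possible round trip.

With 5 stops there are 5!/2 = 60 distinct round trips (a route and its reverse cost the same).
Base - stop 1 - stop 2 - stop 3 - stop 4 - stop 5 - Base: 14+20+10+21+34+12 = 111
Base - stop 1 - stop 2 - stop 3 - stop 5 - stop 4 - Base: 14+20+10+13+34+25 = 116
Base - stop 1 - stop 2 - stop 4 - stop 3 - stop 5 - Base: 14+20+31+21+13+12 = 111
Base - stop 1 - stop 2 - stop 4 - stop 5 - stop 3 - Base: 14+20+31+34+13+16 = 128
Base - stop 1 - stop 2 - stop 5 - stop 3 - stop 4 - Base: 14+20+18+13+21+25 = 111
Base - stop 1 - stop 2 - stop 5 - stop 4 - stop 3 - Base: 14+20+18+34+21+16 = 123
Base - stop 1 - stop 3 - stop 2 - stop 4 - stop 5 - Base: 14+30+10+31+34+12 = 131
Base - stop 1 - stop 3 - stop 2 - stop 5 - stop 4 - Base: 14+30+10+18+34+25 = 131
Base - stop 1 - stop 3 - stop 4 - stop 2 - stop 5 - Base: 14+30+21+31+18+12 = 126
Base - stop 1 - stop 3 - stop 4 - stop 5 - stop 2 - Base: 14+30+21+34+18+6 = 123
Base - stop 1 - stop 3 - stop 5 - stop 2 - stop 4 - Base: 14+30+13+18+31+25 = 131
Base - stop 1 - stop 3 - stop 5 - stop 4 - stop 2 - Base: 14+30+13+34+31+6 = 128
Base - stop 1 - stop 4 - stop 2 - stop 3 - stop 5 - Base: 14+15+31+10+13+12 = 95
Base - stop 1 - stop 4 - stop 2 - stop 5 - stop 3 - Base: 14+15+31+18+13+16 = 107
… (46 more)
Base - stop 1 - stop 4 - stop 3 - stop 5 - stop 2 - Base: 14+15+21+13+18+6 = 87  ← best
The minimum is 87.
One optimal route: Base → stop 1 → stop 4 → stop 3 → stop 5 → stop 2 → Base (or its reverse).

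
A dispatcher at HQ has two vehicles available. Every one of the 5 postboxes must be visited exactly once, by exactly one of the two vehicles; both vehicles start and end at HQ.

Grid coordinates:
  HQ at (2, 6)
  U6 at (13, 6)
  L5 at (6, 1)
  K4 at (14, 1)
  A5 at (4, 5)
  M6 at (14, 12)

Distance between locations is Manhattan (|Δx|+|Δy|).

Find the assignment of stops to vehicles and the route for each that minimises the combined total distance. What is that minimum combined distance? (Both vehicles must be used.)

There are 2^4 − 1 = 15 ways to divide the 5 stops into two non-empty groups. For each, the best each vehicle can do is its own shortest tour through its group:
  {U6} + {L5, K4, A5, M6}: 22 + 46 = 68
  {L5} + {U6, K4, A5, M6}: 18 + 46 = 64
  {U6, L5} + {K4, A5, M6}: 32 + 46 = 78
  {K4} + {U6, L5, A5, M6}: 34 + 46 = 80
  {U6, K4} + {L5, A5, M6}: 34 + 46 = 80
  {L5, K4} + {U6, A5, M6}: 34 + 38 = 72
  … (15 splits in total)
  {A5} + {U6, L5, K4, M6}: 6 + 46 = 52  ← best
Best: vehicle 1 HQ → A5 → HQ = 6; vehicle 2 HQ → U6 → M6 → K4 → L5 → HQ = 46; combined 52.

Minimum combined distance: 52.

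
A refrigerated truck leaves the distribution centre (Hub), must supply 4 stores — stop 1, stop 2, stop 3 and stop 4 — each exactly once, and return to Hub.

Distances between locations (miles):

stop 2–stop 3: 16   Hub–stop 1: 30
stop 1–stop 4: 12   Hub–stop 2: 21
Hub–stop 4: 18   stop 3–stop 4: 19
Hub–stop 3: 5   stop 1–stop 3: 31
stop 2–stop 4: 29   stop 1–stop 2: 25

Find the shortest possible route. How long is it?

Minimum total distance: 76 miles.

With 4 stops there are 4!/2 = 12 distinct round trips (a route and its reverse cost the same).
Hub-stop 1-stop 2-stop 3-stop 4-Hub: 30+25+16+19+18 = 108
Hub-stop 1-stop 2-stop 4-stop 3-Hub: 30+25+29+19+5 = 108
Hub-stop 1-stop 3-stop 2-stop 4-Hub: 30+31+16+29+18 = 124
Hub-stop 1-stop 3-stop 4-stop 2-Hub: 30+31+19+29+21 = 130
Hub-stop 1-stop 4-stop 2-stop 3-Hub: 30+12+29+16+5 = 92
Hub-stop 1-stop 4-stop 3-stop 2-Hub: 30+12+19+16+21 = 98
Hub-stop 2-stop 1-stop 3-stop 4-Hub: 21+25+31+19+18 = 114
Hub-stop 2-stop 1-stop 4-stop 3-Hub: 21+25+12+19+5 = 82
Hub-stop 2-stop 3-stop 1-stop 4-Hub: 21+16+31+12+18 = 98
Hub-stop 2-stop 4-stop 1-stop 3-Hub: 21+29+12+31+5 = 98
Hub-stop 3-stop 1-stop 2-stop 4-Hub: 5+31+25+29+18 = 108
Hub-stop 3-stop 2-stop 1-stop 4-Hub: 5+16+25+12+18 = 76
The minimum is 76.
One optimal route: Hub → stop 3 → stop 2 → stop 1 → stop 4 → Hub (or its reverse).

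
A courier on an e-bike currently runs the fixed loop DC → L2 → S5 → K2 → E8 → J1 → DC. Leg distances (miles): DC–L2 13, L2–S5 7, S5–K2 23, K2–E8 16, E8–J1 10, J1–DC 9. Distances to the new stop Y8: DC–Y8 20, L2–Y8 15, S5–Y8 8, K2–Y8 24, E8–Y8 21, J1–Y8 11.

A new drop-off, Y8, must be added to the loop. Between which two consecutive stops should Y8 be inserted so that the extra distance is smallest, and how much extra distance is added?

+9 miles — insert Y8 between S5 and K2.

Insertion cost between consecutive stops i–j is d(i,Y8) + d(Y8,j) − d(i,j):
  between DC and L2: 20 + 15 − 13 = 22
  between L2 and S5: 15 + 8 − 7 = 16
  between S5 and K2: 8 + 24 − 23 = 9
  between K2 and E8: 24 + 21 − 16 = 29
  between E8 and J1: 21 + 11 − 10 = 22
  between J1 and DC: 11 + 20 − 9 = 22
Cheapest insertion is between S5 and K2, adding 9.
New total = 78 + 9 = 87.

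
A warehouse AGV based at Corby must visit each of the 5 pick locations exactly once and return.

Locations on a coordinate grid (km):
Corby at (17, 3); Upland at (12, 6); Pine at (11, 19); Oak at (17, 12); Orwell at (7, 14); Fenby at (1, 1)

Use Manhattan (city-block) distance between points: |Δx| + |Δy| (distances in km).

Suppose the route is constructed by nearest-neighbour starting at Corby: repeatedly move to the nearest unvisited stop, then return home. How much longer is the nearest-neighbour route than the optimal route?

The nearest-neighbour route is 12 km longer than optimal.

From Corby: Upland=8, Oak=9, Fenby=18, Orwell=21, Pine=22 → choose Upland (8).
From Upland: Oak=11, Orwell=13, Pine=14, Fenby=16 → choose Oak (11).
From Oak: Orwell=12, Pine=13, Fenby=27 → choose Orwell (12).
From Orwell: Pine=9, Fenby=19 → choose Pine (9).
From Pine: Fenby=28 → choose Fenby (28).
NN route Corby → Upland → Oak → Orwell → Pine → Fenby → Corby costs 86.
Optimal: Corby → Upland → Fenby → Orwell → Pine → Oak → Corby costs 74 (by enumerating all 60 distinct tours).
Excess = 86 − 74 = 12.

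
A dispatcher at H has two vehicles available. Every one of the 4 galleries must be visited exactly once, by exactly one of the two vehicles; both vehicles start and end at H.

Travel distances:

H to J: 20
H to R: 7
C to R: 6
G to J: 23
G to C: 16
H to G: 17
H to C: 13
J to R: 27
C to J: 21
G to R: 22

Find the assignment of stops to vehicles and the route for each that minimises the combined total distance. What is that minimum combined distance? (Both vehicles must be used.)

Minimum combined distance: 86.

Try each way of splitting the stops between the two vehicles (each non-empty) and, for each split, find the best tour for each vehicle:
  {G} + {C, J, R}: 34 + 54 = 88
  {C} + {G, J, R}: 26 + 72 = 98
  {G, C} + {J, R}: 46 + 54 = 100
  {J} + {G, C, R}: 40 + 46 = 86
  {G, J} + {C, R}: 60 + 26 = 86
  {C, J} + {G, R}: 54 + 46 = 100
  … (7 splits in total)
Best: vehicle 1 H → J → H = 40; vehicle 2 H → G → C → R → H = 46; combined 86.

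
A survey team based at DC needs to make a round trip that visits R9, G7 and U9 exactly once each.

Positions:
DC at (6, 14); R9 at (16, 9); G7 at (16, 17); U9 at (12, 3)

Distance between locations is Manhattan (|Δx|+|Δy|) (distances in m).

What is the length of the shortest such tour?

DC → R9 → G7 → U9 → DC: 15+8+18+17 = 58
DC → R9 → U9 → G7 → DC: 15+10+18+13 = 56
DC → G7 → R9 → U9 → DC: 13+8+10+17 = 48
The minimum is 48.
One optimal route: DC → G7 → R9 → U9 → DC (or its reverse).

48 m — the shortest possible round trip.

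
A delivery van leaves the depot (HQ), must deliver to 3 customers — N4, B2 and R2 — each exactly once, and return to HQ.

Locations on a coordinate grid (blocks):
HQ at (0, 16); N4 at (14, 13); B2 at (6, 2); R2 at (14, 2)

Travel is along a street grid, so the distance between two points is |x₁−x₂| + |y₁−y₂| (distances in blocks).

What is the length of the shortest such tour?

56 blocks — the shortest possible round trip.

With 3 stops there are 3!/2 = 3 distinct round trips (a route and its reverse cost the same).
HQ - N4 - B2 - R2 - HQ: 17+19+8+28 = 72
HQ - N4 - R2 - B2 - HQ: 17+11+8+20 = 56
HQ - B2 - N4 - R2 - HQ: 20+19+11+28 = 78
The minimum is 56.
One optimal route: HQ → N4 → R2 → B2 → HQ (or its reverse).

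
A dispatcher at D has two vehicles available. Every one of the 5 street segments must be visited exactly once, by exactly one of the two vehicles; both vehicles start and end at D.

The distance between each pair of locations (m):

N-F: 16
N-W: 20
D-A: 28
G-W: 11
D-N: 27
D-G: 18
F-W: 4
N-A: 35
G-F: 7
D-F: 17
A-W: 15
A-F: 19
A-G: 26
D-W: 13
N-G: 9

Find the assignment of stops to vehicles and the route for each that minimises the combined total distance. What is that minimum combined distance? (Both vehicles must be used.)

Check every non-empty split of the stops between the two vehicles; for each half take its own optimal tour:
  {N} + {A, G, F, W}: 54 + 72 = 126
  {A} + {N, G, F, W}: 56 + 60 = 116
  {N, A} + {G, F, W}: 90 + 42 = 132
  {G} + {N, A, F, W}: 36 + 90 = 126
  {N, G} + {A, F, W}: 54 + 64 = 118
  {A, G} + {N, F, W}: 72 + 60 = 132
  … (15 splits in total)
Best: vehicle 1 D → A → D = 56; vehicle 2 D → N → G → F → W → D = 60; combined 116.

Minimum combined distance: 116 m.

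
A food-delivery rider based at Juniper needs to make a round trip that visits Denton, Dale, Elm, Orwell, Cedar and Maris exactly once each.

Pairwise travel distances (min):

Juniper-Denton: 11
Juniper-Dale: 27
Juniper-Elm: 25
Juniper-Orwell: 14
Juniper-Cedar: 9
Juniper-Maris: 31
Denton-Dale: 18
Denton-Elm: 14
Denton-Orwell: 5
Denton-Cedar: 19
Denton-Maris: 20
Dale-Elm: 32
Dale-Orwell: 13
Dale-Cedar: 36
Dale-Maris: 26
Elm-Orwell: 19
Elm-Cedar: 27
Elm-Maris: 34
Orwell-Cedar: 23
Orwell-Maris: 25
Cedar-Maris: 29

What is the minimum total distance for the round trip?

Minimum total distance: 121 min.

Juniper → Denton → Dale → Elm → Orwell → Cedar → Maris → Juniper: 11+18+32+19+23+29+31 = 163
Juniper → Denton → Dale → Elm → Orwell → Maris → Cedar → Juniper: 11+18+32+19+25+29+9 = 143
Juniper → Denton → Dale → Elm → Cedar → Orwell → Maris → Juniper: 11+18+32+27+23+25+31 = 167
Juniper → Denton → Dale → Elm → Cedar → Maris → Orwell → Juniper: 11+18+32+27+29+25+14 = 156
Juniper → Denton → Dale → Elm → Maris → Orwell → Cedar → Juniper: 11+18+32+34+25+23+9 = 152
Juniper → Denton → Dale → Elm → Maris → Cedar → Orwell → Juniper: 11+18+32+34+29+23+14 = 161
Juniper → Denton → Dale → Orwell → Elm → Cedar → Maris → Juniper: 11+18+13+19+27+29+31 = 148
Juniper → Denton → Dale → Orwell → Elm → Maris → Cedar → Juniper: 11+18+13+19+34+29+9 = 133
… (352 more)
Juniper → Denton → Elm → Orwell → Dale → Maris → Cedar → Juniper: 11+14+19+13+26+29+9 = 121  ← best
The minimum is 121.
One optimal route: Juniper → Denton → Elm → Orwell → Dale → Maris → Cedar → Juniper (or its reverse).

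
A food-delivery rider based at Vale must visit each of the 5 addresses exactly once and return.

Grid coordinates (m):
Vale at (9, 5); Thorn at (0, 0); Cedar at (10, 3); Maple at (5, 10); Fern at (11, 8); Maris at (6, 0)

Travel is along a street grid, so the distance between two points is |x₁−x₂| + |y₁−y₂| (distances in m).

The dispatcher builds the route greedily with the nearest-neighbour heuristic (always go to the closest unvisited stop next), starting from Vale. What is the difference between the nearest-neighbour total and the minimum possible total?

Vale: Cedar=3, Fern=5, Maris=8, Maple=9, Thorn=14 ⇒ Cedar
Cedar: Fern=6, Maris=7, Maple=12, Thorn=13 ⇒ Fern
Fern: Maple=8, Maris=13, Thorn=19 ⇒ Maple
Maple: Maris=11, Thorn=15 ⇒ Maris
Maris: Thorn=6 ⇒ Thorn
NN route Vale → Cedar → Fern → Maple → Maris → Thorn → Vale costs 48.
Optimal: Vale → Cedar → Maris → Thorn → Maple → Fern → Vale costs 44 (by enumerating all 60 distinct tours).
Excess = 48 − 44 = 4.

Excess over optimum: 4 m.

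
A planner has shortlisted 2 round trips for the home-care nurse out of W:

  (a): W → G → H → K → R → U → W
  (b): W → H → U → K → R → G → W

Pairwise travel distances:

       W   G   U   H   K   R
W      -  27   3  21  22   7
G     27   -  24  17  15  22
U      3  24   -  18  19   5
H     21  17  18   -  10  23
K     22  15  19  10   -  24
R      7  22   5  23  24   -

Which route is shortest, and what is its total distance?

86 — (a) is the shortest.

(a): 27 + 17 + 10 + 24 + 5 + 3 = 86
(b): 21 + 18 + 19 + 24 + 22 + 27 = 131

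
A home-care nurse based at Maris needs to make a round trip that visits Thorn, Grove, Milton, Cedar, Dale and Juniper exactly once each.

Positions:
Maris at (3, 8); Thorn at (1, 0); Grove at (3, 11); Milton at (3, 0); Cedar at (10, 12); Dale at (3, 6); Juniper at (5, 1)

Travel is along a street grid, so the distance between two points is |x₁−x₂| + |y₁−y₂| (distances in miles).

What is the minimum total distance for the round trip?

There are 360 distinct closed tours to check (reversals are equivalent).
Maris → Thorn → Grove → Milton → Cedar → Dale → Juniper → Maris: 10+13+11+19+13+7+9 = 82
Maris → Thorn → Grove → Milton → Cedar → Juniper → Dale → Maris: 10+13+11+19+16+7+2 = 78
Maris → Thorn → Grove → Milton → Dale → Cedar → Juniper → Maris: 10+13+11+6+13+16+9 = 78
Maris → Thorn → Grove → Milton → Dale → Juniper → Cedar → Maris: 10+13+11+6+7+16+11 = 74
Maris → Thorn → Grove → Milton → Juniper → Cedar → Dale → Maris: 10+13+11+3+16+13+2 = 68
Maris → Thorn → Grove → Milton → Juniper → Dale → Cedar → Maris: 10+13+11+3+7+13+11 = 68
Maris → Thorn → Grove → Cedar → Milton → Dale → Juniper → Maris: 10+13+8+19+6+7+9 = 72
Maris → Thorn → Grove → Cedar → Milton → Juniper → Dale → Maris: 10+13+8+19+3+7+2 = 62
… (352 more)
Maris → Grove → Cedar → Juniper → Thorn → Milton → Dale → Maris: 3+8+16+5+2+6+2 = 42  ← best
The minimum is 42.
One optimal route: Maris → Grove → Cedar → Juniper → Thorn → Milton → Dale → Maris (or its reverse).

Shortest round trip = 42 miles.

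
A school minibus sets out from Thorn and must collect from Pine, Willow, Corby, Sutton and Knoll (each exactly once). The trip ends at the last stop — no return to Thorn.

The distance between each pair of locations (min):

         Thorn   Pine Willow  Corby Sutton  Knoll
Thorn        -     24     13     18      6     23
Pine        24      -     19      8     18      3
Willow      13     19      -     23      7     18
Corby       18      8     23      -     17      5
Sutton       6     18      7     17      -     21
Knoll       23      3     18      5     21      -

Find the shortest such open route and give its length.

There are 5! = 120 possible orderings.
Thorn - Pine - Willow - Corby - Sutton - Knoll: 24+19+23+17+21 = 104
Thorn - Pine - Willow - Corby - Knoll - Sutton: 24+19+23+5+21 = 92
Thorn - Pine - Willow - Sutton - Corby - Knoll: 24+19+7+17+5 = 72
Thorn - Pine - Willow - Sutton - Knoll - Corby: 24+19+7+21+5 = 76
Thorn - Pine - Willow - Knoll - Corby - Sutton: 24+19+18+5+17 = 83
Thorn - Pine - Willow - Knoll - Sutton - Corby: 24+19+18+21+17 = 99
Thorn - Pine - Corby - Willow - Sutton - Knoll: 24+8+23+7+21 = 83
Thorn - Pine - Corby - Willow - Knoll - Sutton: 24+8+23+18+21 = 94
Thorn - Pine - Corby - Sutton - Willow - Knoll: 24+8+17+7+18 = 74
Thorn - Pine - Corby - Sutton - Knoll - Willow: 24+8+17+21+18 = 88
Thorn - Pine - Corby - Knoll - Willow - Sutton: 24+8+5+18+7 = 62
Thorn - Pine - Corby - Knoll - Sutton - Willow: 24+8+5+21+7 = 65
Thorn - Pine - Sutton - Willow - Corby - Knoll: 24+18+7+23+5 = 77
Thorn - Pine - Sutton - Willow - Knoll - Corby: 24+18+7+18+5 = 72
… (106 more)
Thorn - Sutton - Willow - Pine - Knoll - Corby: 6+7+19+3+5 = 40  ← best
The minimum is 40.
One shortest path: Thorn → Sutton → Willow → Pine → Knoll → Corby.

Minimum one-way distance = 40 min.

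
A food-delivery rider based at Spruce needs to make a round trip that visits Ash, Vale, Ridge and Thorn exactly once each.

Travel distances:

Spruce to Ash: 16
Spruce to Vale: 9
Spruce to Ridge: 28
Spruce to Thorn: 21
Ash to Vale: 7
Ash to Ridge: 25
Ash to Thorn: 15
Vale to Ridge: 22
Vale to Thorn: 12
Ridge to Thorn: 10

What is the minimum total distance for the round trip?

Shortest round trip = 69.

Spruce-Ash-Vale-Ridge-Thorn-Spruce: 16+7+22+10+21 = 76
Spruce-Ash-Vale-Thorn-Ridge-Spruce: 16+7+12+10+28 = 73
Spruce-Ash-Ridge-Vale-Thorn-Spruce: 16+25+22+12+21 = 96
Spruce-Ash-Ridge-Thorn-Vale-Spruce: 16+25+10+12+9 = 72
Spruce-Ash-Thorn-Vale-Ridge-Spruce: 16+15+12+22+28 = 93
Spruce-Ash-Thorn-Ridge-Vale-Spruce: 16+15+10+22+9 = 72
Spruce-Vale-Ash-Ridge-Thorn-Spruce: 9+7+25+10+21 = 72
Spruce-Vale-Ash-Thorn-Ridge-Spruce: 9+7+15+10+28 = 69
Spruce-Vale-Ridge-Ash-Thorn-Spruce: 9+22+25+15+21 = 92
Spruce-Vale-Thorn-Ash-Ridge-Spruce: 9+12+15+25+28 = 89
Spruce-Ridge-Ash-Vale-Thorn-Spruce: 28+25+7+12+21 = 93
Spruce-Ridge-Vale-Ash-Thorn-Spruce: 28+22+7+15+21 = 93
The minimum is 69.
One optimal route: Spruce → Vale → Ash → Thorn → Ridge → Spruce (or its reverse).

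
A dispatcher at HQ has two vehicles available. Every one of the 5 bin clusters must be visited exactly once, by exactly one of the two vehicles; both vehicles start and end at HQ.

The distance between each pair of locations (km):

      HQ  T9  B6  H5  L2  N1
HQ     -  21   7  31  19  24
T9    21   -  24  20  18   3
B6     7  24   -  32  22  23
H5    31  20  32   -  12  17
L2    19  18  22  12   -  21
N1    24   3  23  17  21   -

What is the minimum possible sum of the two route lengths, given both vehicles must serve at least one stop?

86 km — the smallest possible combined total.

Try each way of splitting the stops between the two vehicles (each non-empty) and, for each split, find the best tour for each vehicle:
  {T9} + {B6, H5, L2, N1}: 42 + 78 = 120
  {B6} + {T9, H5, L2, N1}: 14 + 72 = 86
  {T9, B6} + {H5, L2, N1}: 52 + 72 = 124
  {H5} + {T9, B6, L2, N1}: 62 + 70 = 132
  {T9, H5} + {B6, L2, N1}: 72 + 70 = 142
  {B6, H5} + {T9, L2, N1}: 70 + 64 = 134
  … (15 splits in total)
Best: vehicle 1 HQ → B6 → HQ = 14; vehicle 2 HQ → T9 → N1 → H5 → L2 → HQ = 72; combined 86.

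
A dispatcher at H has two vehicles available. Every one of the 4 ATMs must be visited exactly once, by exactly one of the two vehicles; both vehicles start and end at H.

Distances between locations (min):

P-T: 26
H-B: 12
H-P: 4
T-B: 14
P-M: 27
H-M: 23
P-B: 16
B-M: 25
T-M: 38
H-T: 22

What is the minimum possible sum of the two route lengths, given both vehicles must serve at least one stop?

92 min — the smallest possible combined total.

Try each way of splitting the stops between the two vehicles (each non-empty) and, for each split, find the best tour for each vehicle:
  {P} + {T, B, M}: 8 + 84 = 92
  {T} + {P, B, M}: 44 + 68 = 112
  {P, T} + {B, M}: 52 + 60 = 112
  {B} + {P, T, M}: 24 + 91 = 115
  {P, B} + {T, M}: 32 + 83 = 115
  {T, B} + {P, M}: 48 + 54 = 102
  … (7 splits in total)
Best: vehicle 1 H → P → H = 8; vehicle 2 H → T → B → M → H = 84; combined 92.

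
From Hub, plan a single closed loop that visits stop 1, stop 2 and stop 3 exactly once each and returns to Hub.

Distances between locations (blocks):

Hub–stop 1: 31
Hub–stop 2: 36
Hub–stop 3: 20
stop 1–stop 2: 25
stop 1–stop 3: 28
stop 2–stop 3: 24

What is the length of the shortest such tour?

There are 3 distinct closed tours to check (reversals are equivalent).
Hub - stop 1 - stop 2 - stop 3 - Hub: 31+25+24+20 = 100
Hub - stop 1 - stop 3 - stop 2 - Hub: 31+28+24+36 = 119
Hub - stop 2 - stop 1 - stop 3 - Hub: 36+25+28+20 = 109
The minimum is 100.
One optimal route: Hub → stop 1 → stop 2 → stop 3 → Hub (or its reverse).

100 blocks — the shortest possible round trip.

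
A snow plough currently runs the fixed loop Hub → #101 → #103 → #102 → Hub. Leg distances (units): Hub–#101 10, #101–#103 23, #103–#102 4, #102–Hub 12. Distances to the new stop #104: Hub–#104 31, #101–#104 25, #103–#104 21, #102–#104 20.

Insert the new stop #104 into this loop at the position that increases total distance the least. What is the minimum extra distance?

+23 — insert #104 between #101 and #103.

Insertion cost between consecutive stops i–j is d(i,#104) + d(#104,j) − d(i,j):
  between Hub and #101: 31 + 25 − 10 = 46
  between #101 and #103: 25 + 21 − 23 = 23
  between #103 and #102: 21 + 20 − 4 = 37
  between #102 and Hub: 20 + 31 − 12 = 39
Cheapest insertion is between #101 and #103, adding 23.
New total = 49 + 23 = 72.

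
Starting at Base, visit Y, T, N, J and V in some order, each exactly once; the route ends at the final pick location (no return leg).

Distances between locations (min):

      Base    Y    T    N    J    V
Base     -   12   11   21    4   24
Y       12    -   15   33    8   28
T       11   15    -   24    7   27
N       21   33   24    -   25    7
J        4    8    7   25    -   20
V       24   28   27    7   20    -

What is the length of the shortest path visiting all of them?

There are 5! = 120 possible orderings.
Base → Y → T → N → J → V: 12+15+24+25+20 = 96
Base → Y → T → N → V → J: 12+15+24+7+20 = 78
Base → Y → T → J → N → V: 12+15+7+25+7 = 66
Base → Y → T → J → V → N: 12+15+7+20+7 = 61
Base → Y → T → V → N → J: 12+15+27+7+25 = 86
Base → Y → T → V → J → N: 12+15+27+20+25 = 99
Base → Y → N → T → J → V: 12+33+24+7+20 = 96
Base → Y → N → T → V → J: 12+33+24+27+20 = 116
Base → Y → N → J → T → V: 12+33+25+7+27 = 104
Base → Y → N → J → V → T: 12+33+25+20+27 = 117
Base → Y → N → V → T → J: 12+33+7+27+7 = 86
Base → Y → N → V → J → T: 12+33+7+20+7 = 79
Base → Y → J → T → N → V: 12+8+7+24+7 = 58
Base → Y → J → T → V → N: 12+8+7+27+7 = 61
… (106 more)
The minimum is 58.
One shortest path: Base → Y → J → T → N → V.

Minimum one-way distance = 58 min.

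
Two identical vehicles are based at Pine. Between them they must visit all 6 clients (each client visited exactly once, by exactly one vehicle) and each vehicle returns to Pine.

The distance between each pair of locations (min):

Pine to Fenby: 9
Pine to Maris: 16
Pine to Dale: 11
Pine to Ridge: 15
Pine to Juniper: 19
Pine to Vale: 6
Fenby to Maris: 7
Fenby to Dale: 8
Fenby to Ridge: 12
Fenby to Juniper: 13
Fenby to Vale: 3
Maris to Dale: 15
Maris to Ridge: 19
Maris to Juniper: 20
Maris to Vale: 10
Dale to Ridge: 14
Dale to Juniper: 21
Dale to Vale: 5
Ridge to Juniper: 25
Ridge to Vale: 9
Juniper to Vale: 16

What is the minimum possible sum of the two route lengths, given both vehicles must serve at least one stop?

Check every non-empty split of the stops between the two vehicles; for each half take its own optimal tour:
  {Fenby} + {Maris, Dale, Ridge, Juniper, Vale}: 18 + 83 = 101
  {Maris} + {Fenby, Dale, Ridge, Juniper, Vale}: 32 + 69 = 101
  {Fenby, Maris} + {Dale, Ridge, Juniper, Vale}: 32 + 69 = 101
  {Dale} + {Fenby, Maris, Ridge, Juniper, Vale}: 22 + 73 = 95
  {Fenby, Dale} + {Maris, Ridge, Juniper, Vale}: 28 + 73 = 101
  {Maris, Dale} + {Fenby, Ridge, Juniper, Vale}: 42 + 59 = 101
  … (31 splits in total)
Best: vehicle 1 Pine → Dale → Pine = 22; vehicle 2 Pine → Ridge → Vale → Fenby → Maris → Juniper → Pine = 73; combined 95.

Minimum combined distance: 95 min.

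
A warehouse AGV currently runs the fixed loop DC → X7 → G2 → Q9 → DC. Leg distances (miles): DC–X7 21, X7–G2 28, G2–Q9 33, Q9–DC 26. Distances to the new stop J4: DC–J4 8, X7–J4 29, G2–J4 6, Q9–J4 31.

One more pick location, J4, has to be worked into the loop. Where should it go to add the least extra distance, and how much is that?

Insertion cost between consecutive stops i–j is d(i,J4) + d(J4,j) − d(i,j):
  between DC and X7: 8 + 29 − 21 = 16
  between X7 and G2: 29 + 6 − 28 = 7
  between G2 and Q9: 6 + 31 − 33 = 4
  between Q9 and DC: 31 + 8 − 26 = 13
Cheapest insertion is between G2 and Q9, adding 4.
New total = 108 + 4 = 112.

Adding 4 miles by placing J4 on the G2–Q9 leg.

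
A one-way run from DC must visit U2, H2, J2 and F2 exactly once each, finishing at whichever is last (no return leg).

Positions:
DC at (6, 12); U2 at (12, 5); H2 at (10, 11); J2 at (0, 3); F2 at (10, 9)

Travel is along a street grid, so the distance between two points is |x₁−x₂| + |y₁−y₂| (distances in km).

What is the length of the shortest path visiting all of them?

There are 4! = 24 possible orderings.
DC → U2 → H2 → J2 → F2: 13+8+18+16 = 55
DC → U2 → H2 → F2 → J2: 13+8+2+16 = 39
DC → U2 → J2 → H2 → F2: 13+14+18+2 = 47
DC → U2 → J2 → F2 → H2: 13+14+16+2 = 45
DC → U2 → F2 → H2 → J2: 13+6+2+18 = 39
DC → U2 → F2 → J2 → H2: 13+6+16+18 = 53
DC → H2 → U2 → J2 → F2: 5+8+14+16 = 43
DC → H2 → U2 → F2 → J2: 5+8+6+16 = 35
DC → H2 → J2 → U2 → F2: 5+18+14+6 = 43
DC → H2 → J2 → F2 → U2: 5+18+16+6 = 45
DC → H2 → F2 → U2 → J2: 5+2+6+14 = 27
DC → H2 → F2 → J2 → U2: 5+2+16+14 = 37
DC → J2 → U2 → H2 → F2: 15+14+8+2 = 39
DC → J2 → U2 → F2 → H2: 15+14+6+2 = 37
… (10 more)
The minimum is 27.
One shortest path: DC → H2 → F2 → U2 → J2.

Minimum one-way distance = 27 km.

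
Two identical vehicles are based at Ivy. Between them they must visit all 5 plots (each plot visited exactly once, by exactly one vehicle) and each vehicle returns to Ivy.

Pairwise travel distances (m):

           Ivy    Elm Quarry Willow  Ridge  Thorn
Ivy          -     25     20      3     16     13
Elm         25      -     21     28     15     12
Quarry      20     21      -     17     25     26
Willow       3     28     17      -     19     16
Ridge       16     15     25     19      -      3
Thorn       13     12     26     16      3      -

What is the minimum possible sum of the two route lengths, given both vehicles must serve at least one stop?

Minimum combined distance: 78 m.

Check every non-empty split of the stops between the two vehicles; for each half take its own optimal tour:
  {Elm} + {Quarry, Willow, Ridge, Thorn}: 50 + 61 = 111
  {Quarry} + {Elm, Willow, Ridge, Thorn}: 40 + 62 = 102
  {Elm, Quarry} + {Willow, Ridge, Thorn}: 66 + 38 = 104
  {Willow} + {Elm, Quarry, Ridge, Thorn}: 6 + 72 = 78
  {Elm, Willow} + {Quarry, Ridge, Thorn}: 56 + 61 = 117
  {Quarry, Willow} + {Elm, Ridge, Thorn}: 40 + 56 = 96
  … (15 splits in total)
Best: vehicle 1 Ivy → Willow → Ivy = 6; vehicle 2 Ivy → Quarry → Elm → Ridge → Thorn → Ivy = 72; combined 78.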